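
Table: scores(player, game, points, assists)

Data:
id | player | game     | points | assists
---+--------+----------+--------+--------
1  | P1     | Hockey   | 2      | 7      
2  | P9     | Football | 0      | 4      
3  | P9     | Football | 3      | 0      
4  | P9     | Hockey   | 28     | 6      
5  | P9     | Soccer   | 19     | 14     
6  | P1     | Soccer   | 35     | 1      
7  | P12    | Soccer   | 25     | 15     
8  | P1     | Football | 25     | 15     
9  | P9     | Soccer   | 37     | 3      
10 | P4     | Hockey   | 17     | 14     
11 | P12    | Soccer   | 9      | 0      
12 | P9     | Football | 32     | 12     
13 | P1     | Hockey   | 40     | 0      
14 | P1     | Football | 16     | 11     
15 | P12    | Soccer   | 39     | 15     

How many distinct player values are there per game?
SELECT game, COUNT(DISTINCT player)
FROM scores
GROUP BY game

Result:
  Football: 2 distinct
  Hockey: 3 distinct
  Soccer: 3 distinct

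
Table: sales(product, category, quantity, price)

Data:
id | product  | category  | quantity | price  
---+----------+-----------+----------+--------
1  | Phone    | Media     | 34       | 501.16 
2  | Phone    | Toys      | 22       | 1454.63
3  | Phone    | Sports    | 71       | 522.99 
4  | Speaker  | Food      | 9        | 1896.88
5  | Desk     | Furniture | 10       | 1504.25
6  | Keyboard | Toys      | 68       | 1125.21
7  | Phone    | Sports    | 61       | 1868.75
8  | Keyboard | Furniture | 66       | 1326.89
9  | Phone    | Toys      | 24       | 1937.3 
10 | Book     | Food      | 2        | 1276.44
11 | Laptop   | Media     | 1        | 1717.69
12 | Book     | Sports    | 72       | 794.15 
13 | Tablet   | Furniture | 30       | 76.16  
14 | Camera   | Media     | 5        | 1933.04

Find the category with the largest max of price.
SELECT category, MAX(price) as val
FROM sales
GROUP BY category
ORDER BY val DESC
LIMIT 1

Result: Toys with max(price) = 1937.30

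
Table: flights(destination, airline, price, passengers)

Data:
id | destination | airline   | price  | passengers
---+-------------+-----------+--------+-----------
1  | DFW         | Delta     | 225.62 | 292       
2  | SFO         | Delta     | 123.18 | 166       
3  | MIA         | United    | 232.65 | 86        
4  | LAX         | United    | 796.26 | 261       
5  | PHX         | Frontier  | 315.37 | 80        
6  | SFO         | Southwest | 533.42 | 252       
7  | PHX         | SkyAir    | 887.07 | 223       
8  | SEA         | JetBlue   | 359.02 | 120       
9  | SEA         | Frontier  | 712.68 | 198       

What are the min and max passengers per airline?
SELECT airline, MIN(passengers), MAX(passengers)
FROM flights
GROUP BY airline

Result:
  Delta: min=166, max=292
  Frontier: min=80, max=198
  JetBlue: min=120, max=120
  SkyAir: min=223, max=223
  Southwest: min=252, max=252
  United: min=86, max=261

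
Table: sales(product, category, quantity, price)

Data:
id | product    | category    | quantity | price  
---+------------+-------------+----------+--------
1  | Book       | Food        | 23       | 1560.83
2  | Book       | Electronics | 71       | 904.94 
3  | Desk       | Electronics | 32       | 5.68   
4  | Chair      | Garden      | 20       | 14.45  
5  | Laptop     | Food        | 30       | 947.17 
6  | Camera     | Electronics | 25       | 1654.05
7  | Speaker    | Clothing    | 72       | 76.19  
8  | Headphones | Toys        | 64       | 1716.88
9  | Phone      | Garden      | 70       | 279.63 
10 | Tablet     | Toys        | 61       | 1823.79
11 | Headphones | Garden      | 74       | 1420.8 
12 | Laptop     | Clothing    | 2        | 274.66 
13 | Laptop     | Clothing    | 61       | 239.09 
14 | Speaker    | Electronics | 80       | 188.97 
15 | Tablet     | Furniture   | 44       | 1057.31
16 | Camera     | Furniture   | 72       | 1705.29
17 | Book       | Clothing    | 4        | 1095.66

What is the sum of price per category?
SELECT category, SUM(price) as result
FROM sales
GROUP BY category

Result:
  Clothing: 1685.60
  Electronics: 2753.64
  Food: 2508.00
  Furniture: 2762.60
  Garden: 1714.88
  Toys: 3540.67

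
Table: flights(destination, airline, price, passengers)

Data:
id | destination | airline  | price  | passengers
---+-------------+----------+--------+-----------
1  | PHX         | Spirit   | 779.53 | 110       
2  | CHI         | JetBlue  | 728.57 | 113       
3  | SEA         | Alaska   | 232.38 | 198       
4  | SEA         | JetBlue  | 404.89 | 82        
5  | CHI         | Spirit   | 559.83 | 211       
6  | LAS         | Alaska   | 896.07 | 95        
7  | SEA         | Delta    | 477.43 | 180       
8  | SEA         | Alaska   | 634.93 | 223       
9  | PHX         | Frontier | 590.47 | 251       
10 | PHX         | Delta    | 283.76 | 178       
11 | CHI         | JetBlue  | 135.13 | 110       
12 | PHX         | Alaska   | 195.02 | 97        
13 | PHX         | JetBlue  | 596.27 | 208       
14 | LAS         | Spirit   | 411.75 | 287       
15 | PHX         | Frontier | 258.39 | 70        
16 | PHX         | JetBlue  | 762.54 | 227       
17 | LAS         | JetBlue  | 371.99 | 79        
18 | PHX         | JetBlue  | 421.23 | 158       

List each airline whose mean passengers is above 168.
SELECT airline, AVG(passengers)
FROM flights
GROUP BY airline
HAVING AVG(passengers) > 168

Result:
  Delta: avg=179.00
  Spirit: avg=202.67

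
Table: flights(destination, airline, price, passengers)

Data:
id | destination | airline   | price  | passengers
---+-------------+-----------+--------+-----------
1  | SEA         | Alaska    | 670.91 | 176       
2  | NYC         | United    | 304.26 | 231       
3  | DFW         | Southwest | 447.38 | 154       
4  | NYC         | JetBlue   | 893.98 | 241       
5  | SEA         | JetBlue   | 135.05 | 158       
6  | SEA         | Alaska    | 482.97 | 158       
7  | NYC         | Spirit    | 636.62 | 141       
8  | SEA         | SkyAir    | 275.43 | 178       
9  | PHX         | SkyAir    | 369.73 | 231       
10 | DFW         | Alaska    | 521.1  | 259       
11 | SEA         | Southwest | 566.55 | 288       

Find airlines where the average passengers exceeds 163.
SELECT airline, AVG(passengers)
FROM flights
GROUP BY airline
HAVING AVG(passengers) > 163

Result:
  Alaska: avg=197.67
  JetBlue: avg=199.50
  SkyAir: avg=204.50
  Southwest: avg=221.00
  United: avg=231.00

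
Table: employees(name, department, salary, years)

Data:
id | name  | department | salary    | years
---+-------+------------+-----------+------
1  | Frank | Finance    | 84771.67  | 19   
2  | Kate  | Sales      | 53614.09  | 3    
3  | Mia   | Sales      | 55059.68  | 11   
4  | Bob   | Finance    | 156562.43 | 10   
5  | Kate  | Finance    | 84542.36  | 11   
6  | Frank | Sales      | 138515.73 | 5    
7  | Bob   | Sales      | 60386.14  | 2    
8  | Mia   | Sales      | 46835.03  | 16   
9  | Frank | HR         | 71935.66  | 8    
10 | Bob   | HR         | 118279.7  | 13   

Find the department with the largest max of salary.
SELECT department, MAX(salary) as val
FROM employees
GROUP BY department
ORDER BY val DESC
LIMIT 1

Result: Finance with max(salary) = 156562.43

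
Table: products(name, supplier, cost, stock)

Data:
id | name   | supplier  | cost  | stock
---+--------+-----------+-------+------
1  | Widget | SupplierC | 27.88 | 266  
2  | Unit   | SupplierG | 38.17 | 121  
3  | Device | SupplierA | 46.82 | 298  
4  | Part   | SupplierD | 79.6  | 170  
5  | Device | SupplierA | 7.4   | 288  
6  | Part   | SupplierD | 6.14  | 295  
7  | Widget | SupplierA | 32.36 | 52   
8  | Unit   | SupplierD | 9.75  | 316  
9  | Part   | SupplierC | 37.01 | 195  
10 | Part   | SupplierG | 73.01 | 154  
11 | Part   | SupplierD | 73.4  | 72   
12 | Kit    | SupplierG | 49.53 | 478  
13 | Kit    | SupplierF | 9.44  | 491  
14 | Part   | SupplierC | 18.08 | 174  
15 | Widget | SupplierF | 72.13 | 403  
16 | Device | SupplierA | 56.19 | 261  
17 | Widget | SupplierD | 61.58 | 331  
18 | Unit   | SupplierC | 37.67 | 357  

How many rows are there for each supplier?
SELECT supplier, COUNT(*) as count
FROM products
GROUP BY supplier

Result:
  SupplierA: 4
  SupplierC: 4
  SupplierD: 5
  SupplierF: 2
  SupplierG: 3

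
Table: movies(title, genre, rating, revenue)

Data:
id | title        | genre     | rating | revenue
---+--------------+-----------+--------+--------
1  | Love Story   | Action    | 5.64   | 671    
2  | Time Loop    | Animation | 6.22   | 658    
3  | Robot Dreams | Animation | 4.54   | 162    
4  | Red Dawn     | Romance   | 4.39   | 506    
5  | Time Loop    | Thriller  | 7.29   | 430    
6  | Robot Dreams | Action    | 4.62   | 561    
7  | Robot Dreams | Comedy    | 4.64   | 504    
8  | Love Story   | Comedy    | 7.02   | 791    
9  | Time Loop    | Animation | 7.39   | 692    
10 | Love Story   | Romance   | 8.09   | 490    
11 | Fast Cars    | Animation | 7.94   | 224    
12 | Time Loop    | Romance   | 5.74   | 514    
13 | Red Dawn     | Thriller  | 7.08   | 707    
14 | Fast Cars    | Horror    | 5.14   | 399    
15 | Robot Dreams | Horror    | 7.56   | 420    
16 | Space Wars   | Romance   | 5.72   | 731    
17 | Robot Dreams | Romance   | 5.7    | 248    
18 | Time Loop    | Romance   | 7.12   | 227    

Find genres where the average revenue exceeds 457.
SELECT genre, AVG(revenue)
FROM movies
GROUP BY genre
HAVING AVG(revenue) > 457

Result:
  Action: avg=616.00
  Comedy: avg=647.50
  Thriller: avg=568.50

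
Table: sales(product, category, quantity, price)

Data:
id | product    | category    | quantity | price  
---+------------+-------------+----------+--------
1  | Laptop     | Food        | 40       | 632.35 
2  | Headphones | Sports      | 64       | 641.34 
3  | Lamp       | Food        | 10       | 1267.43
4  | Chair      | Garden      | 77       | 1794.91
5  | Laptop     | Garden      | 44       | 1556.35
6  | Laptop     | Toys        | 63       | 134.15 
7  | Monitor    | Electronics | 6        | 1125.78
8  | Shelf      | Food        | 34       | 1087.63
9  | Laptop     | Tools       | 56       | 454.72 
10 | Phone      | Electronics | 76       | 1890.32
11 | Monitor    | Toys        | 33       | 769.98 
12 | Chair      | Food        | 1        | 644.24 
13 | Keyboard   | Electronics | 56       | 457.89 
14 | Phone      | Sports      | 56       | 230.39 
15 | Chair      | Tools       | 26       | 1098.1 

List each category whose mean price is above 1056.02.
SELECT category, AVG(price)
FROM sales
GROUP BY category
HAVING AVG(price) > 1056.02

Result:
  Electronics: avg=1158.00
  Garden: avg=1675.63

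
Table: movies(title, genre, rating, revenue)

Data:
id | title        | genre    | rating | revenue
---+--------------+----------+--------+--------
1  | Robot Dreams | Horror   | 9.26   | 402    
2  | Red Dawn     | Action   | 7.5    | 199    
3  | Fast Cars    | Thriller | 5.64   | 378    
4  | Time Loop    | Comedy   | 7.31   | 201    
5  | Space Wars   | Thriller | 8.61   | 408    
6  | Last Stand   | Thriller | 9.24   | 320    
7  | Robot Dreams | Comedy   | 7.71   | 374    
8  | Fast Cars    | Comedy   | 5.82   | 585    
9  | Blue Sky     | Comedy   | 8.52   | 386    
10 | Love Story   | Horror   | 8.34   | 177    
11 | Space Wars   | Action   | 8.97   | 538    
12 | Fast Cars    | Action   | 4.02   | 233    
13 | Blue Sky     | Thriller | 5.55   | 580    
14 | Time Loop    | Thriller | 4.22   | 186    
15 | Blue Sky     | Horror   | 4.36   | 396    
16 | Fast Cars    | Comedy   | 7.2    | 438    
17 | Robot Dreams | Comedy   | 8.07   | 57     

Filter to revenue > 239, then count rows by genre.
SELECT genre, COUNT(*)
FROM movies
WHERE revenue > 239
GROUP BY genre

Note: WHERE filters rows before grouping.

Result:
  Action: 1
  Comedy: 4
  Horror: 2
  Thriller: 4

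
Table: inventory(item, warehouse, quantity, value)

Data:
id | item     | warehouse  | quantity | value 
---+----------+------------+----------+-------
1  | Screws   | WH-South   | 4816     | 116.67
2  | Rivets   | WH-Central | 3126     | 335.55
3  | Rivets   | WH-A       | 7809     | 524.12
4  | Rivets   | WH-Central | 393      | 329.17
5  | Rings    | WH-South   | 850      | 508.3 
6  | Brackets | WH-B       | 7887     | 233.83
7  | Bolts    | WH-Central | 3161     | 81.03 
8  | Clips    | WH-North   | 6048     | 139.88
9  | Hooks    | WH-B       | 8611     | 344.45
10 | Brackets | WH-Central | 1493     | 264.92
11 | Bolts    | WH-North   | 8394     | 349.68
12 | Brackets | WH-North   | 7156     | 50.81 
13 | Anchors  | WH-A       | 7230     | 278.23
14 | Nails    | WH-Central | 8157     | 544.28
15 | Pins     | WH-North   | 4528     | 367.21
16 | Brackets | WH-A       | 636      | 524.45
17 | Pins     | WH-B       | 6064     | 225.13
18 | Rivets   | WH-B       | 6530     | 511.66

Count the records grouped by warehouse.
SELECT warehouse, COUNT(*) as count
FROM inventory
GROUP BY warehouse

Result:
  WH-A: 3
  WH-B: 4
  WH-Central: 5
  WH-North: 4
  WH-South: 2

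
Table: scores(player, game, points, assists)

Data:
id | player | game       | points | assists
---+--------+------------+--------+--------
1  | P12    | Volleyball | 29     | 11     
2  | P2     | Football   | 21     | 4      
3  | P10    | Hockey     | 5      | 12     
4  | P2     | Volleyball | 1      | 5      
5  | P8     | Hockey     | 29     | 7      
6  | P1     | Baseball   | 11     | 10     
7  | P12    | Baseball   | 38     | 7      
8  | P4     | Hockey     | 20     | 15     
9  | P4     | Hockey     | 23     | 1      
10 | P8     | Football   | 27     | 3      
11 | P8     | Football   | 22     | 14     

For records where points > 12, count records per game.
SELECT game, COUNT(*)
FROM scores
WHERE points > 12
GROUP BY game

Note: WHERE filters rows before grouping.

Result:
  Baseball: 1
  Football: 3
  Hockey: 3
  Volleyball: 1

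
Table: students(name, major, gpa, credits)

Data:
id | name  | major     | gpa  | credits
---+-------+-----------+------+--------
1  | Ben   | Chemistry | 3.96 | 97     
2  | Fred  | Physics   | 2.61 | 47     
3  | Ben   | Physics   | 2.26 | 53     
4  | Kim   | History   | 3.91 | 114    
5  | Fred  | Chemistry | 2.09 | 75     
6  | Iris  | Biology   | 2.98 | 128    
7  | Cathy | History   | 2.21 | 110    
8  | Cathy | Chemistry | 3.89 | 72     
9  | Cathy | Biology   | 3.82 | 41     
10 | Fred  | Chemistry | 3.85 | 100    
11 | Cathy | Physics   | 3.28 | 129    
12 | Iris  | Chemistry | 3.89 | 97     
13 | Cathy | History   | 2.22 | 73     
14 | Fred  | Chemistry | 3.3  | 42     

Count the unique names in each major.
SELECT major, COUNT(DISTINCT name)
FROM students
GROUP BY major

Result:
  Biology: 2 distinct
  Chemistry: 4 distinct
  History: 2 distinct
  Physics: 3 distinct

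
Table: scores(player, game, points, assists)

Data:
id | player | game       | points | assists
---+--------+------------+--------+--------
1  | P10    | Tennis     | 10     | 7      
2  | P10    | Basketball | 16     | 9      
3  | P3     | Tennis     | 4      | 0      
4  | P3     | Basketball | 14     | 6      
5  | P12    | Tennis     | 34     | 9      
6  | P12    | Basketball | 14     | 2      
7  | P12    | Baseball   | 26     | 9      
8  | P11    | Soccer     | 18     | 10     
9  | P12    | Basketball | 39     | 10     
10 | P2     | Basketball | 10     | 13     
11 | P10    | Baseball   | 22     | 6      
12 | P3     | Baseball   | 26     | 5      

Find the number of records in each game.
SELECT game, COUNT(*) as count
FROM scores
GROUP BY game

Result:
  Baseball: 3
  Basketball: 5
  Soccer: 1
  Tennis: 3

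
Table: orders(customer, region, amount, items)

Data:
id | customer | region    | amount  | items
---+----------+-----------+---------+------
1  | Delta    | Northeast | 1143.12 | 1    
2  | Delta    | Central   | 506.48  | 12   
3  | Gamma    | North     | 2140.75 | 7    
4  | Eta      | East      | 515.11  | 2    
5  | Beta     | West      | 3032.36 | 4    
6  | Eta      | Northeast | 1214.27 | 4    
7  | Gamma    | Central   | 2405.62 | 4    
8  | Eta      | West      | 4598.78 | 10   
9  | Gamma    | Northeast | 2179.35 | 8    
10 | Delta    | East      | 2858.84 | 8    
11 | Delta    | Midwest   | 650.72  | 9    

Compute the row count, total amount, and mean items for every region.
SELECT region,
       COUNT(*) as cnt,
       SUM(amount) as total_amount,
       AVG(items) as avg_items
FROM orders
GROUP BY region

Result:
  Central: 2 records, 2912.10 total amount, 8.00 avg items
  East: 2 records, 3373.95 total amount, 5.00 avg items
  Midwest: 1 records, 650.72 total amount, 9.00 avg items
  North: 1 records, 2140.75 total amount, 7.00 avg items
  Northeast: 3 records, 4536.74 total amount, 4.33 avg items
  West: 2 records, 7631.14 total amount, 7.00 avg items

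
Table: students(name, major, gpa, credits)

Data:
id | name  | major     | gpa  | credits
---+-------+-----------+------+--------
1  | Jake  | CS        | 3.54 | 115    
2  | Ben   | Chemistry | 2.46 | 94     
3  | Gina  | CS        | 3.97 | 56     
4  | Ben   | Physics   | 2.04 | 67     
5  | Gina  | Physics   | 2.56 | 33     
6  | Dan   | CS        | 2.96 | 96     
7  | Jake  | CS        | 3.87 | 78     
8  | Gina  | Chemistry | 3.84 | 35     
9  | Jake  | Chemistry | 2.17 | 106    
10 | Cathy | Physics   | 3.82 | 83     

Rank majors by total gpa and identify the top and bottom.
SELECT major, SUM(gpa)
FROM students
GROUP BY major
ORDER BY SUM(gpa)

All groups:
  Physics: 8.42
  Chemistry: 8.47
  CS: 14.34

Highest: CS (14.34)
Lowest: Physics (8.42)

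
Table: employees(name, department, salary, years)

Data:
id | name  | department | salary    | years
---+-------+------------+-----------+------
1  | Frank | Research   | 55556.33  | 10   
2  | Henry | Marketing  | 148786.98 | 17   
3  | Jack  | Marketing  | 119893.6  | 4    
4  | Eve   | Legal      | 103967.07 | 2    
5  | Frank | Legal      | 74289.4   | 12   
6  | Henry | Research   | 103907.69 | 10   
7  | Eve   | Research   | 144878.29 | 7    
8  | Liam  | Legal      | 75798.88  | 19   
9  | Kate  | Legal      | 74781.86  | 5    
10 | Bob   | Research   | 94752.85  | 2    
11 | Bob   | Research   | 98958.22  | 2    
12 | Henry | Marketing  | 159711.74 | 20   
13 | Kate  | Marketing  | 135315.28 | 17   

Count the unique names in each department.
SELECT department, COUNT(DISTINCT name)
FROM employees
GROUP BY department

Result:
  Legal: 4 distinct
  Marketing: 3 distinct
  Research: 4 distinct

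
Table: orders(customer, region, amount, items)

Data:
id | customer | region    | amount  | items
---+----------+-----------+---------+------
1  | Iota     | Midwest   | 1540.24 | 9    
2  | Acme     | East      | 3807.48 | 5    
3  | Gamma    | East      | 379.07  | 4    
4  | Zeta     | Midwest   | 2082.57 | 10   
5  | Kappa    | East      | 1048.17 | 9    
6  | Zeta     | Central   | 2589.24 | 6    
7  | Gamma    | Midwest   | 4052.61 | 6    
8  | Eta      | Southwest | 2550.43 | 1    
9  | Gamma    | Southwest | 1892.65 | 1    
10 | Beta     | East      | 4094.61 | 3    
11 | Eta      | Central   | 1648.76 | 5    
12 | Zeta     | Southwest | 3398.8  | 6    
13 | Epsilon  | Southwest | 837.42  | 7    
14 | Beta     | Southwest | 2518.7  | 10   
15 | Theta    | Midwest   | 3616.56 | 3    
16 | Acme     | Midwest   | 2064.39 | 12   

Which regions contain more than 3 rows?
SELECT region, COUNT(*) as cnt
FROM orders
GROUP BY region
HAVING COUNT(*) > 3

Result:
  East: 4
  Midwest: 5
  Southwest: 5

Note: HAVING filters groups after aggregation, WHERE filters rows before.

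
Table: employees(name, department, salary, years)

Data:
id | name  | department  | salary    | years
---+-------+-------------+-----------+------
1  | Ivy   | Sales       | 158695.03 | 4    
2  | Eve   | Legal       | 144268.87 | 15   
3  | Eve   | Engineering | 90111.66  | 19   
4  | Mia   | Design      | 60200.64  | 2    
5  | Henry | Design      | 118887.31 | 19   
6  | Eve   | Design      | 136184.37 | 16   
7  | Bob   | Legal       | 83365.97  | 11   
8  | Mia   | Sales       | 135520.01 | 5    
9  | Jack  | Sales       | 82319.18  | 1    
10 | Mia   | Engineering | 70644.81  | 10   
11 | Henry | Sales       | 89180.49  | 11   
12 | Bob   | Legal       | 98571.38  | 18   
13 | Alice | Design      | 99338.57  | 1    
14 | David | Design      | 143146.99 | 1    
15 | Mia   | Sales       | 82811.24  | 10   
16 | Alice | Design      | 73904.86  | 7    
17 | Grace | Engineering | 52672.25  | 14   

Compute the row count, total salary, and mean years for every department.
SELECT department,
       COUNT(*) as cnt,
       SUM(salary) as total_salary,
       AVG(years) as avg_years
FROM employees
GROUP BY department

Result:
  Design: 6 records, 631662.74 total salary, 7.67 avg years
  Engineering: 3 records, 213428.72 total salary, 14.33 avg years
  Legal: 3 records, 326206.22 total salary, 14.67 avg years
  Sales: 5 records, 548525.95 total salary, 6.20 avg years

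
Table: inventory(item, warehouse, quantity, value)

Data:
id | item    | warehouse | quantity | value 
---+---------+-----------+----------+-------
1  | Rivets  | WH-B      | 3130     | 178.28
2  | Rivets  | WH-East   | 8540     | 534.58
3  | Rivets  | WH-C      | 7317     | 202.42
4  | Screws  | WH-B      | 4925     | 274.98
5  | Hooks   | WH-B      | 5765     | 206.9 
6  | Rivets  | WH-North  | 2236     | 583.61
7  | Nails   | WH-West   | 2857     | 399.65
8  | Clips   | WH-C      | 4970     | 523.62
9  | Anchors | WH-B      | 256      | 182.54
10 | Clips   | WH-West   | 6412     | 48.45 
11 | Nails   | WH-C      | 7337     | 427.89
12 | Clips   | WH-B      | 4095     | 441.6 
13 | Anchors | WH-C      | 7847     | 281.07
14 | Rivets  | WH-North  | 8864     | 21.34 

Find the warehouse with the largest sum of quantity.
SELECT warehouse, SUM(quantity) as val
FROM inventory
GROUP BY warehouse
ORDER BY val DESC
LIMIT 1

Result: WH-C with sum(quantity) = 27471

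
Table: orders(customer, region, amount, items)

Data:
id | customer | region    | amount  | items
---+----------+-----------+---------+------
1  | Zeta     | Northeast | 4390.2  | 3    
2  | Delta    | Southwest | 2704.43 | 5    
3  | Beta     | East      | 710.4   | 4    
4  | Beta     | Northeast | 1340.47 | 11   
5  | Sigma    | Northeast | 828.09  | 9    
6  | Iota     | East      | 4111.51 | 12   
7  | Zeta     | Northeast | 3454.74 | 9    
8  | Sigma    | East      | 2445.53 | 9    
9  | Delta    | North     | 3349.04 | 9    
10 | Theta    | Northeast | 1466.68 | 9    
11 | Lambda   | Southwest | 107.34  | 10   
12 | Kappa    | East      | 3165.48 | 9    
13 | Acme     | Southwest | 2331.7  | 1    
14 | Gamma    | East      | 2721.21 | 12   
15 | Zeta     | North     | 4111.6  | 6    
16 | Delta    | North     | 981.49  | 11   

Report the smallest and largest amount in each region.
SELECT region, MIN(amount), MAX(amount)
FROM orders
GROUP BY region

Result:
  East: min=710.40, max=4111.51
  North: min=981.49, max=4111.60
  Northeast: min=828.09, max=4390.20
  Southwest: min=107.34, max=2704.43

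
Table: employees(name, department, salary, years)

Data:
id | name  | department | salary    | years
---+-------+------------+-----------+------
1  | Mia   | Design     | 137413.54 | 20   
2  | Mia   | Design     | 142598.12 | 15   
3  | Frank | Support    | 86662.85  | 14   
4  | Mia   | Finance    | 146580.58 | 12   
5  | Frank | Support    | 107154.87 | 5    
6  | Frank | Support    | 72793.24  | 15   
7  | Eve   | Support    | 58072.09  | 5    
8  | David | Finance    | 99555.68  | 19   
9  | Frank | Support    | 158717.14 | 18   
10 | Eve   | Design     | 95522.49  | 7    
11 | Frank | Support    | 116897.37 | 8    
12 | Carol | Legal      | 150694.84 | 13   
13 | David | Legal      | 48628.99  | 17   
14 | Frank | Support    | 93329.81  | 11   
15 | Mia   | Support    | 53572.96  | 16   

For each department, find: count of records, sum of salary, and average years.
SELECT department,
       COUNT(*) as cnt,
       SUM(salary) as total_salary,
       AVG(years) as avg_years
FROM employees
GROUP BY department

Result:
  Design: 3 records, 375534.15 total salary, 14.00 avg years
  Finance: 2 records, 246136.26 total salary, 15.50 avg years
  Legal: 2 records, 199323.83 total salary, 15.00 avg years
  Support: 8 records, 747200.33 total salary, 11.50 avg years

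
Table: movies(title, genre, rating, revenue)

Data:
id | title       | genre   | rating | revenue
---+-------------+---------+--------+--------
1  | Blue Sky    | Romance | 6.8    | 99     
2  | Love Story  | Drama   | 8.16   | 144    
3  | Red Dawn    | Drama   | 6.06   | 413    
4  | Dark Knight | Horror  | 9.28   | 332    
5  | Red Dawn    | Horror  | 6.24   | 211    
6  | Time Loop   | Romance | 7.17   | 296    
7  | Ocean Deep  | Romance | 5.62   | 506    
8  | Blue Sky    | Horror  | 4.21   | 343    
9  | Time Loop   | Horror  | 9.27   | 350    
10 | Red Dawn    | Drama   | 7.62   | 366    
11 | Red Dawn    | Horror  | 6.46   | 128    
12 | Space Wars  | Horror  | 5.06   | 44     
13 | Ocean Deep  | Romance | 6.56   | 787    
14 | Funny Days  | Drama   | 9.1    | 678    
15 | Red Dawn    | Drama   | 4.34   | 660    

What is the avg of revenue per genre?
SELECT genre, AVG(revenue) as result
FROM movies
GROUP BY genre

Result:
  Drama: 452.20
  Horror: 234.67
  Romance: 422.00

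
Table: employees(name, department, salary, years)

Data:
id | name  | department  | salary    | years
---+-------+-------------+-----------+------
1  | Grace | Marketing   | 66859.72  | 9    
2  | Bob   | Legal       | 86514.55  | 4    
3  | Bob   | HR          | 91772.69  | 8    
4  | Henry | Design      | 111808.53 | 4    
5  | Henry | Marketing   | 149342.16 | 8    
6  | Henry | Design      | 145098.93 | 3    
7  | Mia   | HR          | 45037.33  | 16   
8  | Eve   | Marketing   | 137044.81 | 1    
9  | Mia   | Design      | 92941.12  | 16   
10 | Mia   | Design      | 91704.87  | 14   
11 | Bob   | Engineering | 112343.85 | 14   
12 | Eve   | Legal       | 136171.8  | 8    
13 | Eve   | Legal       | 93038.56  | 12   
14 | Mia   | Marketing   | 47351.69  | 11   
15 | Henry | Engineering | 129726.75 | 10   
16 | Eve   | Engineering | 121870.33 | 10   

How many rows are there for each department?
SELECT department, COUNT(*) as count
FROM employees
GROUP BY department

Result:
  Design: 4
  Engineering: 3
  HR: 2
  Legal: 3
  Marketing: 4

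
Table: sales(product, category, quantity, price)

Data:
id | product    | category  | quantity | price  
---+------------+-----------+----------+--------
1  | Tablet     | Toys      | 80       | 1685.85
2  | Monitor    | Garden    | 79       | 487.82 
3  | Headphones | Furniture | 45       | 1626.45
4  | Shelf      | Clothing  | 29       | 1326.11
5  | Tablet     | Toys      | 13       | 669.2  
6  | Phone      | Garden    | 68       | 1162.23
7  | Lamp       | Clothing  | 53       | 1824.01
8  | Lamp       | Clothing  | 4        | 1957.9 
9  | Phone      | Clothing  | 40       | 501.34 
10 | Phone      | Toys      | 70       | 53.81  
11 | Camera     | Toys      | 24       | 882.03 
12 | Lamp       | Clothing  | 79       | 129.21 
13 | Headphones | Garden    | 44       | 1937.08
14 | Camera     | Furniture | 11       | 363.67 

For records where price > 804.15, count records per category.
SELECT category, COUNT(*)
FROM sales
WHERE price > 804.15
GROUP BY category

Note: WHERE filters rows before grouping.

Result:
  Clothing: 3
  Furniture: 1
  Garden: 2
  Toys: 2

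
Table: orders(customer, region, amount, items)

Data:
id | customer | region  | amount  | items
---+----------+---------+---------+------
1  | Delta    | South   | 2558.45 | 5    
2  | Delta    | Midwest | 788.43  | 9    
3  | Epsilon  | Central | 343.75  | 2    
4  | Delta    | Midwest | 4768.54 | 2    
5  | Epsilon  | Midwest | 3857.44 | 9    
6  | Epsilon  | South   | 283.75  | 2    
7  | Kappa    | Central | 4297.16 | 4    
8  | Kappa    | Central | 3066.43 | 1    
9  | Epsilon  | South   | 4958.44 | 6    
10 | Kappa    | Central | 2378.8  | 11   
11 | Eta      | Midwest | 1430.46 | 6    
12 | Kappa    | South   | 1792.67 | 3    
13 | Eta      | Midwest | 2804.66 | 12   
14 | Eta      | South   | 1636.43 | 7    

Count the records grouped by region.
SELECT region, COUNT(*) as count
FROM orders
GROUP BY region

Result:
  Central: 4
  Midwest: 5
  South: 5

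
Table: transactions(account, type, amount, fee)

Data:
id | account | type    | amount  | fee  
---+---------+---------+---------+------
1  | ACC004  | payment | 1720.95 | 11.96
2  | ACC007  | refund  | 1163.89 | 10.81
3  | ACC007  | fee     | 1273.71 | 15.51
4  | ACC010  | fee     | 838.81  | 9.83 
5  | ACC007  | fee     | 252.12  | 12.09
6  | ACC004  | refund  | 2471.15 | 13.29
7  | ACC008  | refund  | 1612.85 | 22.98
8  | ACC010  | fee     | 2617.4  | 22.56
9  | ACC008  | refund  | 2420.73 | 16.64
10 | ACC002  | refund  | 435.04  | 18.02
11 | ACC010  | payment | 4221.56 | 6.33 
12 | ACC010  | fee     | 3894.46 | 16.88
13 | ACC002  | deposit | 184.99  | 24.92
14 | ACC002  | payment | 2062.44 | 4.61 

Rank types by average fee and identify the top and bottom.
SELECT type, AVG(fee)
FROM transactions
GROUP BY type
ORDER BY AVG(fee)

All groups:
  payment: 7.63
  fee: 15.37
  refund: 16.35
  deposit: 24.92

Highest: deposit (24.92)
Lowest: payment (7.63)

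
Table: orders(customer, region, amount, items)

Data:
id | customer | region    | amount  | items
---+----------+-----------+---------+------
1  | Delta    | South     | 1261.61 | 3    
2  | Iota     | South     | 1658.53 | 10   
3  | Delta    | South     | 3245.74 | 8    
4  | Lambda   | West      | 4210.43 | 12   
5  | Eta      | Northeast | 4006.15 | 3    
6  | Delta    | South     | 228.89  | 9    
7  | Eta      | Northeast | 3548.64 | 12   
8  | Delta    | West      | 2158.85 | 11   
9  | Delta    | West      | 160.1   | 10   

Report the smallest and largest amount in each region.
SELECT region, MIN(amount), MAX(amount)
FROM orders
GROUP BY region

Result:
  Northeast: min=3548.64, max=4006.15
  South: min=228.89, max=3245.74
  West: min=160.10, max=4210.43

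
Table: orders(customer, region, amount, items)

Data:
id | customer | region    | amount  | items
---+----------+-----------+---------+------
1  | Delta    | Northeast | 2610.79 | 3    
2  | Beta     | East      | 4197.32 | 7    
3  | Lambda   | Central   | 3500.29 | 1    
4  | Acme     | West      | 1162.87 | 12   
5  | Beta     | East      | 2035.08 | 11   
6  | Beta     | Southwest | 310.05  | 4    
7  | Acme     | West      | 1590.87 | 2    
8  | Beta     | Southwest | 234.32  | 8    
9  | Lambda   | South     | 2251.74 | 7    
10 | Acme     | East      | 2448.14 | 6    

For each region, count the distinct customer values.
SELECT region, COUNT(DISTINCT customer)
FROM orders
GROUP BY region

Result:
  Central: 1 distinct
  East: 2 distinct
  Northeast: 1 distinct
  South: 1 distinct
  Southwest: 1 distinct
  West: 1 distinct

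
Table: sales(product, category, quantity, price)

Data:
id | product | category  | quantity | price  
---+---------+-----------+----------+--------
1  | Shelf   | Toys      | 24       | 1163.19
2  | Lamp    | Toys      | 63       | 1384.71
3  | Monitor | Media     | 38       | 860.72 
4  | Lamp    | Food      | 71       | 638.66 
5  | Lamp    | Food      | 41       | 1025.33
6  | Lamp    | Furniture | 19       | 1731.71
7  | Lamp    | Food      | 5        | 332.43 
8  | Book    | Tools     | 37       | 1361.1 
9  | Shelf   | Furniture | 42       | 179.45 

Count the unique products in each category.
SELECT category, COUNT(DISTINCT product)
FROM sales
GROUP BY category

Result:
  Food: 1 distinct
  Furniture: 2 distinct
  Media: 1 distinct
  Tools: 1 distinct
  Toys: 2 distinct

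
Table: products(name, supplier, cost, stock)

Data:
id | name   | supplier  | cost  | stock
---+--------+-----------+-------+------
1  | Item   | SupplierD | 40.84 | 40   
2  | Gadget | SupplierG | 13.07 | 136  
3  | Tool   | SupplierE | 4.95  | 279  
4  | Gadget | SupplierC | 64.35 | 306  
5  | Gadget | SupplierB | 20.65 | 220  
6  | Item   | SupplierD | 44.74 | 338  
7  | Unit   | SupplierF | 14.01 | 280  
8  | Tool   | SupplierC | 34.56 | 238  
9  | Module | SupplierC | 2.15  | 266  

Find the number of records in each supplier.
SELECT supplier, COUNT(*) as count
FROM products
GROUP BY supplier

Result:
  SupplierB: 1
  SupplierC: 3
  SupplierD: 2
  SupplierE: 1
  SupplierF: 1
  SupplierG: 1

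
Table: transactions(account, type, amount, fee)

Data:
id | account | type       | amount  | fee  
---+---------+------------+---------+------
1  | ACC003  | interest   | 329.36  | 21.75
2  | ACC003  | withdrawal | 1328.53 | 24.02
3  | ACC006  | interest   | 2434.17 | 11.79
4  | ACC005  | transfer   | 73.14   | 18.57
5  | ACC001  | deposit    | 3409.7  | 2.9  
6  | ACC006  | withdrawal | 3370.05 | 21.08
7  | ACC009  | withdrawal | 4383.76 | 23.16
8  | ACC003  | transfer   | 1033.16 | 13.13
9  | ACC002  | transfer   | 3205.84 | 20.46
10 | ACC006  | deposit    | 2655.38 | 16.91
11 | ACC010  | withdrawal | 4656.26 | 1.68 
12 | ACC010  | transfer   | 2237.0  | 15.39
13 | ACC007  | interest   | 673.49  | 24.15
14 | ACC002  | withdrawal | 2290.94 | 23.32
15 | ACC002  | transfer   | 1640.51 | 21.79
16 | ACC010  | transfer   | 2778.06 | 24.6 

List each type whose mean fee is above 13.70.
SELECT type, AVG(fee)
FROM transactions
GROUP BY type
HAVING AVG(fee) > 13.70

Result:
  interest: avg=19.23
  transfer: avg=18.99
  withdrawal: avg=18.65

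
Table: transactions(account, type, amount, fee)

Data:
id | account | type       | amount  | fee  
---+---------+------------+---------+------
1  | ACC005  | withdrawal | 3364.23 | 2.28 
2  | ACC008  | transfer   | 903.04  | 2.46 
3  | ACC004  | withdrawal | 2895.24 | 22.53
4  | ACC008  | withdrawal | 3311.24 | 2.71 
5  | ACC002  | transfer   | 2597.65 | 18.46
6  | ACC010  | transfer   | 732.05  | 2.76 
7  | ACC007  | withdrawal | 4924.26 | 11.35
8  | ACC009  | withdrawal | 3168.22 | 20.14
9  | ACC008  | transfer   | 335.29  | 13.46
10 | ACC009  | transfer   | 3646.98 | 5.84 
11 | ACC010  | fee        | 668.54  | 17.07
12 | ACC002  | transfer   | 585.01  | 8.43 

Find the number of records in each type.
SELECT type, COUNT(*) as count
FROM transactions
GROUP BY type

Result:
  fee: 1
  transfer: 6
  withdrawal: 5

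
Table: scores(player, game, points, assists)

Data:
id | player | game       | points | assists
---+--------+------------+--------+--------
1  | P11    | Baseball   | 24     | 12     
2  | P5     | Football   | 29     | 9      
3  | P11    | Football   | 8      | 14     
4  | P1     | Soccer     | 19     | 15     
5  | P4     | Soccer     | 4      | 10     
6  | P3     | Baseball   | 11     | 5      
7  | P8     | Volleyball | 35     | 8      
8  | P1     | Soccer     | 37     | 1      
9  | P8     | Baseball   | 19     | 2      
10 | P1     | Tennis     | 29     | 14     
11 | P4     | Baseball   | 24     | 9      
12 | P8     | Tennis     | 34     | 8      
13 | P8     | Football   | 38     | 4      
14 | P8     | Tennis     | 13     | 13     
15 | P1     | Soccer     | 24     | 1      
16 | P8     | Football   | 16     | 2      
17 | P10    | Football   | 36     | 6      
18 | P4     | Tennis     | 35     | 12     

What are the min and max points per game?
SELECT game, MIN(points), MAX(points)
FROM scores
GROUP BY game

Result:
  Baseball: min=11, max=24
  Football: min=8, max=38
  Soccer: min=4, max=37
  Tennis: min=13, max=35
  Volleyball: min=35, max=35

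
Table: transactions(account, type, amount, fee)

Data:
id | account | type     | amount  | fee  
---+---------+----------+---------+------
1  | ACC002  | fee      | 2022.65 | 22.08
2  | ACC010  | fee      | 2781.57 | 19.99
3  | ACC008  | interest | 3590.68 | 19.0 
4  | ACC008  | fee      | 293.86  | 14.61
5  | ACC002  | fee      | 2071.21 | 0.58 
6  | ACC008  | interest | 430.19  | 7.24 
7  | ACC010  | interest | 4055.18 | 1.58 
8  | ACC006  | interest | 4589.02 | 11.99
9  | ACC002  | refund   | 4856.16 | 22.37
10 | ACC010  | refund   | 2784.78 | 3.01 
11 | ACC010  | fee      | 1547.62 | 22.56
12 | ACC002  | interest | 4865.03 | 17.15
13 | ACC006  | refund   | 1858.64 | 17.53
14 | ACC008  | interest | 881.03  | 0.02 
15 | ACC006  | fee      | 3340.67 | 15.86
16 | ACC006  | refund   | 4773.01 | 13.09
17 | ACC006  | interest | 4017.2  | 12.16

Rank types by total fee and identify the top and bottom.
SELECT type, SUM(fee)
FROM transactions
GROUP BY type
ORDER BY SUM(fee)

All groups:
  refund: 56.00
  interest: 69.14
  fee: 95.68

Highest: fee (95.68)
Lowest: refund (56.00)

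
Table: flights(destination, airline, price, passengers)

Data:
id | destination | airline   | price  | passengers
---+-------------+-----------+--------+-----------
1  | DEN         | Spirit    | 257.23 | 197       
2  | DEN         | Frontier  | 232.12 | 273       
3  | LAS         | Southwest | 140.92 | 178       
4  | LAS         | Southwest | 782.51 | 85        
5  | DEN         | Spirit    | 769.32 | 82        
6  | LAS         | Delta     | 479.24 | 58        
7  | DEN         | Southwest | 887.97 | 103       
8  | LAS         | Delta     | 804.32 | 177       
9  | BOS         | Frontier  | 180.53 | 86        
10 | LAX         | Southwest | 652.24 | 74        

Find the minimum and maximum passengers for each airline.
SELECT airline, MIN(passengers), MAX(passengers)
FROM flights
GROUP BY airline

Result:
  Delta: min=58, max=177
  Frontier: min=86, max=273
  Southwest: min=74, max=178
  Spirit: min=82, max=197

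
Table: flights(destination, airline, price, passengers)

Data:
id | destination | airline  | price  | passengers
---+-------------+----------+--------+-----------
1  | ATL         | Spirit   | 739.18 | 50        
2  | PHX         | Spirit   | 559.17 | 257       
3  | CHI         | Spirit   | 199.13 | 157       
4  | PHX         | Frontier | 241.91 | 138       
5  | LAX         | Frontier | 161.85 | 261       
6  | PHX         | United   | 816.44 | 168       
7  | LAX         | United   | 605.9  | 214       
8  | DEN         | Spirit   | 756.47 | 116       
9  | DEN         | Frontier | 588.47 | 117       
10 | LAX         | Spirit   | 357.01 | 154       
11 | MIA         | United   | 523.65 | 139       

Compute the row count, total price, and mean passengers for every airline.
SELECT airline,
       COUNT(*) as cnt,
       SUM(price) as total_price,
       AVG(passengers) as avg_passengers
FROM flights
GROUP BY airline

Result:
  Frontier: 3 records, 992.23 total price, 172.00 avg passengers
  Spirit: 5 records, 2610.96 total price, 146.80 avg passengers
  United: 3 records, 1945.99 total price, 173.67 avg passengers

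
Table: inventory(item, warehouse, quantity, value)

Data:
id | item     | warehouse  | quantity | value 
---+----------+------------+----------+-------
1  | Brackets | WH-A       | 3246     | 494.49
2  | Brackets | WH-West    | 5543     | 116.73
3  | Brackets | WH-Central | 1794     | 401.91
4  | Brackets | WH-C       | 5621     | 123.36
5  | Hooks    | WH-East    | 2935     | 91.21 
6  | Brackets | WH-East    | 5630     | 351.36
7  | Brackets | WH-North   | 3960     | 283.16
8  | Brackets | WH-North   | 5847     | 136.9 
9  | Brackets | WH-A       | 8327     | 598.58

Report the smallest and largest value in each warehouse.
SELECT warehouse, MIN(value), MAX(value)
FROM inventory
GROUP BY warehouse

Result:
  WH-A: min=494.49, max=598.58
  WH-C: min=123.36, max=123.36
  WH-Central: min=401.91, max=401.91
  WH-East: min=91.21, max=351.36
  WH-North: min=136.90, max=283.16
  WH-West: min=116.73, max=116.73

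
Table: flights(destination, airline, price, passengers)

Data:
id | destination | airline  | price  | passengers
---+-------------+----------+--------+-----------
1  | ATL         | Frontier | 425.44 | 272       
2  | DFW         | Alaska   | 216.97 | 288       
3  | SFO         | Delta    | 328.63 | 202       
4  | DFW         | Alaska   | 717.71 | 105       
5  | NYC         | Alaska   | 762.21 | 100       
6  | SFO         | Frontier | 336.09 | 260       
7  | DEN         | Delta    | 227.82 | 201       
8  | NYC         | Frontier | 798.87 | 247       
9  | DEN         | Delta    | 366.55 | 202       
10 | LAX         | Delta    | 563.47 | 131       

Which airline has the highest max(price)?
SELECT airline, MAX(price) as val
FROM flights
GROUP BY airline
ORDER BY val DESC
LIMIT 1

Result: Frontier with max(price) = 798.87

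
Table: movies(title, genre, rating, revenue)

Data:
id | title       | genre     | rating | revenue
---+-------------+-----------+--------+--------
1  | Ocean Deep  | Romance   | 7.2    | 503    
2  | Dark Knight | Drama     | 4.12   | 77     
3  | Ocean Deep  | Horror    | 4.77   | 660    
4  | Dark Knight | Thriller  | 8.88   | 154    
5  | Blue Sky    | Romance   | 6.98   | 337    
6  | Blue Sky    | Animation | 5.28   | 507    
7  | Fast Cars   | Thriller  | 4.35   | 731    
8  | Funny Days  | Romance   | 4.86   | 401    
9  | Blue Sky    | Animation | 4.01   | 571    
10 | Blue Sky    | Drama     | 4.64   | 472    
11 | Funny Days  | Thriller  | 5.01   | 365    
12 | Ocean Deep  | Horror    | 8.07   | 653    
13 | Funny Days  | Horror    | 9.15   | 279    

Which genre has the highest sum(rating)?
SELECT genre, SUM(rating) as val
FROM movies
GROUP BY genre
ORDER BY val DESC
LIMIT 1

Result: Horror with sum(rating) = 21.99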